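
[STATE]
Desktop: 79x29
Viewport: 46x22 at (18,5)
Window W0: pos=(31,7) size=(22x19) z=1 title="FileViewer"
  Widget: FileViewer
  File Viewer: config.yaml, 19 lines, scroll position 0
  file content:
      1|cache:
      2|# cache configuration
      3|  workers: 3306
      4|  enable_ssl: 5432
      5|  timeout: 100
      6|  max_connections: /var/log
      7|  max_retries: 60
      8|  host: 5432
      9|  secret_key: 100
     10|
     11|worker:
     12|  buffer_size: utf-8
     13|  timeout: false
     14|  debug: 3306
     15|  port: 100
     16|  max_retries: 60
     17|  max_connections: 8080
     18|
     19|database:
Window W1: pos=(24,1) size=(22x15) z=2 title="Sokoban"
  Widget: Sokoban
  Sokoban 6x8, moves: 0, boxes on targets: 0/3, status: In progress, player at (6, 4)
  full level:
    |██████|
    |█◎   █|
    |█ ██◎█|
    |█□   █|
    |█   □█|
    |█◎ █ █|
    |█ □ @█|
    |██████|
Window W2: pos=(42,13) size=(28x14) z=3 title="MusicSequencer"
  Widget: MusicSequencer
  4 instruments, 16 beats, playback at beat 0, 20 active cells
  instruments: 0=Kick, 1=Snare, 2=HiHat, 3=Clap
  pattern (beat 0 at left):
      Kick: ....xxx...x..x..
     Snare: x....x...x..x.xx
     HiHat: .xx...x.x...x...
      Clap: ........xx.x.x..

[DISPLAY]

      ┃█◎   █              ┃                  
      ┃█ ██◎█              ┃                  
      ┃█□   █              ┃━━━━━━┓           
      ┃█   □█              ┃      ┃           
      ┃█◎ █ █              ┃──────┨           
      ┃█ □ @█              ┃     ▲┃           
      ┃██████              ┃urati█┃           
      ┃Moves: 0  0/3       ┃6    ░┃           
      ┃                 ┏━━━━━━━━━━━━━━━━━━━━━
      ┃                 ┃ MusicSequencer      
      ┗━━━━━━━━━━━━━━━━━┠─────────────────────
             ┃  max_retr┃      ▼12345678901234
             ┃  host: 54┃  Kick····███···█··█·
             ┃  secret_k┃ Snare█····█···█··█·█
             ┃          ┃ HiHat·██···█·█···█··
             ┃worker:   ┃  Clap········██·█·█·
             ┃  buffer_s┃                     
             ┃  timeout:┃                     
             ┃  debug: 3┃                     
             ┃  port: 10┃                     
             ┗━━━━━━━━━━┃                     
                        ┗━━━━━━━━━━━━━━━━━━━━━


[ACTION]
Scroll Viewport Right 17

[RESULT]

            ┃                                 
            ┃                                 
            ┃━━━━━━┓                          
            ┃      ┃                          
            ┃──────┨                          
            ┃     ▲┃                          
            ┃urati█┃                          
  0/3       ┃6    ░┃                          
         ┏━━━━━━━━━━━━━━━━━━━━━━━━━━┓         
         ┃ MusicSequencer           ┃         
━━━━━━━━━┠──────────────────────────┨         
 max_retr┃      ▼123456789012345    ┃         
 host: 54┃  Kick····███···█··█··    ┃         
 secret_k┃ Snare█····█···█··█·██    ┃         
         ┃ HiHat·██···█·█···█···    ┃         
orker:   ┃  Clap········██·█·█··    ┃         
 buffer_s┃                          ┃         
 timeout:┃                          ┃         
 debug: 3┃                          ┃         
 port: 10┃                          ┃         
━━━━━━━━━┃                          ┃         
         ┗━━━━━━━━━━━━━━━━━━━━━━━━━━┛         


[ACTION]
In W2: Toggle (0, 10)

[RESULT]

            ┃                                 
            ┃                                 
            ┃━━━━━━┓                          
            ┃      ┃                          
            ┃──────┨                          
            ┃     ▲┃                          
            ┃urati█┃                          
  0/3       ┃6    ░┃                          
         ┏━━━━━━━━━━━━━━━━━━━━━━━━━━┓         
         ┃ MusicSequencer           ┃         
━━━━━━━━━┠──────────────────────────┨         
 max_retr┃      ▼123456789012345    ┃         
 host: 54┃  Kick····███······█··    ┃         
 secret_k┃ Snare█····█···█··█·██    ┃         
         ┃ HiHat·██···█·█···█···    ┃         
orker:   ┃  Clap········██·█·█··    ┃         
 buffer_s┃                          ┃         
 timeout:┃                          ┃         
 debug: 3┃                          ┃         
 port: 10┃                          ┃         
━━━━━━━━━┃                          ┃         
         ┗━━━━━━━━━━━━━━━━━━━━━━━━━━┛         


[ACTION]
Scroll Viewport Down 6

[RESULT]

            ┃━━━━━━┓                          
            ┃      ┃                          
            ┃──────┨                          
            ┃     ▲┃                          
            ┃urati█┃                          
  0/3       ┃6    ░┃                          
         ┏━━━━━━━━━━━━━━━━━━━━━━━━━━┓         
         ┃ MusicSequencer           ┃         
━━━━━━━━━┠──────────────────────────┨         
 max_retr┃      ▼123456789012345    ┃         
 host: 54┃  Kick····███······█··    ┃         
 secret_k┃ Snare█····█···█··█·██    ┃         
         ┃ HiHat·██···█·█···█···    ┃         
orker:   ┃  Clap········██·█·█··    ┃         
 buffer_s┃                          ┃         
 timeout:┃                          ┃         
 debug: 3┃                          ┃         
 port: 10┃                          ┃         
━━━━━━━━━┃                          ┃         
         ┗━━━━━━━━━━━━━━━━━━━━━━━━━━┛         
                                              
                                              


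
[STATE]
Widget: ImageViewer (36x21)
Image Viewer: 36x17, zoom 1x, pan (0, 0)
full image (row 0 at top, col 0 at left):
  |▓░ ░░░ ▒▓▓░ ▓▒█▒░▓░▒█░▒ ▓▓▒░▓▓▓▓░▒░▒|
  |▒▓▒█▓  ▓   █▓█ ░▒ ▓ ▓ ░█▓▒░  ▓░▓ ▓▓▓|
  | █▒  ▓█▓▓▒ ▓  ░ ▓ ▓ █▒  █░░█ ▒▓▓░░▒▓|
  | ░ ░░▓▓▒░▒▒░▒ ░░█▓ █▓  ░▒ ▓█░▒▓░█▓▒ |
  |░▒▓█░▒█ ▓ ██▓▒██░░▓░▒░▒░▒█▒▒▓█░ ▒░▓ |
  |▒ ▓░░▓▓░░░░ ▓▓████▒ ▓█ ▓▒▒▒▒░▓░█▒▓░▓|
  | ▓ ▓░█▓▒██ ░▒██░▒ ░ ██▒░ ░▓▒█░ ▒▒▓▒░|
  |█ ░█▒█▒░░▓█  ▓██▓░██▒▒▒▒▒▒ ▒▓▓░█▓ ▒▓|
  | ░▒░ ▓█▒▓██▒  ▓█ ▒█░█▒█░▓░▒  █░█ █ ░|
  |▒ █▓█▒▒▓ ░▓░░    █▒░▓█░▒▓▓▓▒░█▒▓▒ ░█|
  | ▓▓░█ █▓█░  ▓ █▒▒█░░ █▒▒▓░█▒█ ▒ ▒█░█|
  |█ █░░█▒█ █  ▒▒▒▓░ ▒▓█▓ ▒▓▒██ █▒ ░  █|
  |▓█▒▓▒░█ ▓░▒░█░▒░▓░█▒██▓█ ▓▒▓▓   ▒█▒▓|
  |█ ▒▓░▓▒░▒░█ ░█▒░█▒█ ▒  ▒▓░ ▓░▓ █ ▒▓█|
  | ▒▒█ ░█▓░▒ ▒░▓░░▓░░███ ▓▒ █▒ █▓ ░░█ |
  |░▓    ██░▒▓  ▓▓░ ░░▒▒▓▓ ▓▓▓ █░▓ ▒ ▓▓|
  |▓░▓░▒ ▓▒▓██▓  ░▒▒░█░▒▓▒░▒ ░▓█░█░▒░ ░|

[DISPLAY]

▓░ ░░░ ▒▓▓░ ▓▒█▒░▓░▒█░▒ ▓▓▒░▓▓▓▓░▒░▒
▒▓▒█▓  ▓   █▓█ ░▒ ▓ ▓ ░█▓▒░  ▓░▓ ▓▓▓
 █▒  ▓█▓▓▒ ▓  ░ ▓ ▓ █▒  █░░█ ▒▓▓░░▒▓
 ░ ░░▓▓▒░▒▒░▒ ░░█▓ █▓  ░▒ ▓█░▒▓░█▓▒ 
░▒▓█░▒█ ▓ ██▓▒██░░▓░▒░▒░▒█▒▒▓█░ ▒░▓ 
▒ ▓░░▓▓░░░░ ▓▓████▒ ▓█ ▓▒▒▒▒░▓░█▒▓░▓
 ▓ ▓░█▓▒██ ░▒██░▒ ░ ██▒░ ░▓▒█░ ▒▒▓▒░
█ ░█▒█▒░░▓█  ▓██▓░██▒▒▒▒▒▒ ▒▓▓░█▓ ▒▓
 ░▒░ ▓█▒▓██▒  ▓█ ▒█░█▒█░▓░▒  █░█ █ ░
▒ █▓█▒▒▓ ░▓░░    █▒░▓█░▒▓▓▓▒░█▒▓▒ ░█
 ▓▓░█ █▓█░  ▓ █▒▒█░░ █▒▒▓░█▒█ ▒ ▒█░█
█ █░░█▒█ █  ▒▒▒▓░ ▒▓█▓ ▒▓▒██ █▒ ░  █
▓█▒▓▒░█ ▓░▒░█░▒░▓░█▒██▓█ ▓▒▓▓   ▒█▒▓
█ ▒▓░▓▒░▒░█ ░█▒░█▒█ ▒  ▒▓░ ▓░▓ █ ▒▓█
 ▒▒█ ░█▓░▒ ▒░▓░░▓░░███ ▓▒ █▒ █▓ ░░█ 
░▓    ██░▒▓  ▓▓░ ░░▒▒▓▓ ▓▓▓ █░▓ ▒ ▓▓
▓░▓░▒ ▓▒▓██▓  ░▒▒░█░▒▓▒░▒ ░▓█░█░▒░ ░
                                    
                                    
                                    
                                    


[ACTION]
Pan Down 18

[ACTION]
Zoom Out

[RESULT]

                                    
                                    
                                    
                                    
                                    
                                    
                                    
                                    
                                    
                                    
                                    
                                    
                                    
                                    
                                    
                                    
                                    
                                    
                                    
                                    
                                    


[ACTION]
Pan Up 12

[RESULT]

 ▓ ▓░█▓▒██ ░▒██░▒ ░ ██▒░ ░▓▒█░ ▒▒▓▒░
█ ░█▒█▒░░▓█  ▓██▓░██▒▒▒▒▒▒ ▒▓▓░█▓ ▒▓
 ░▒░ ▓█▒▓██▒  ▓█ ▒█░█▒█░▓░▒  █░█ █ ░
▒ █▓█▒▒▓ ░▓░░    █▒░▓█░▒▓▓▓▒░█▒▓▒ ░█
 ▓▓░█ █▓█░  ▓ █▒▒█░░ █▒▒▓░█▒█ ▒ ▒█░█
█ █░░█▒█ █  ▒▒▒▓░ ▒▓█▓ ▒▓▒██ █▒ ░  █
▓█▒▓▒░█ ▓░▒░█░▒░▓░█▒██▓█ ▓▒▓▓   ▒█▒▓
█ ▒▓░▓▒░▒░█ ░█▒░█▒█ ▒  ▒▓░ ▓░▓ █ ▒▓█
 ▒▒█ ░█▓░▒ ▒░▓░░▓░░███ ▓▒ █▒ █▓ ░░█ 
░▓    ██░▒▓  ▓▓░ ░░▒▒▓▓ ▓▓▓ █░▓ ▒ ▓▓
▓░▓░▒ ▓▒▓██▓  ░▒▒░█░▒▓▒░▒ ░▓█░█░▒░ ░
                                    
                                    
                                    
                                    
                                    
                                    
                                    
                                    
                                    
                                    


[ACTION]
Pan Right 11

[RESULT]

░▒██░▒ ░ ██▒░ ░▓▒█░ ▒▒▓▒░           
  ▓██▓░██▒▒▒▒▒▒ ▒▓▓░█▓ ▒▓           
▒  ▓█ ▒█░█▒█░▓░▒  █░█ █ ░           
░░    █▒░▓█░▒▓▓▓▒░█▒▓▒ ░█           
 ▓ █▒▒█░░ █▒▒▓░█▒█ ▒ ▒█░█           
 ▒▒▒▓░ ▒▓█▓ ▒▓▒██ █▒ ░  █           
░█░▒░▓░█▒██▓█ ▓▒▓▓   ▒█▒▓           
 ░█▒░█▒█ ▒  ▒▓░ ▓░▓ █ ▒▓█           
▒░▓░░▓░░███ ▓▒ █▒ █▓ ░░█            
  ▓▓░ ░░▒▒▓▓ ▓▓▓ █░▓ ▒ ▓▓           
▓  ░▒▒░█░▒▓▒░▒ ░▓█░█░▒░ ░           
                                    
                                    
                                    
                                    
                                    
                                    
                                    
                                    
                                    
                                    


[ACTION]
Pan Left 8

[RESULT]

▓░█▓▒██ ░▒██░▒ ░ ██▒░ ░▓▒█░ ▒▒▓▒░   
█▒█▒░░▓█  ▓██▓░██▒▒▒▒▒▒ ▒▓▓░█▓ ▒▓   
░ ▓█▒▓██▒  ▓█ ▒█░█▒█░▓░▒  █░█ █ ░   
▓█▒▒▓ ░▓░░    █▒░▓█░▒▓▓▓▒░█▒▓▒ ░█   
░█ █▓█░  ▓ █▒▒█░░ █▒▒▓░█▒█ ▒ ▒█░█   
░░█▒█ █  ▒▒▒▓░ ▒▓█▓ ▒▓▒██ █▒ ░  █   
▓▒░█ ▓░▒░█░▒░▓░█▒██▓█ ▓▒▓▓   ▒█▒▓   
▓░▓▒░▒░█ ░█▒░█▒█ ▒  ▒▓░ ▓░▓ █ ▒▓█   
█ ░█▓░▒ ▒░▓░░▓░░███ ▓▒ █▒ █▓ ░░█    
   ██░▒▓  ▓▓░ ░░▒▒▓▓ ▓▓▓ █░▓ ▒ ▓▓   
░▒ ▓▒▓██▓  ░▒▒░█░▒▓▒░▒ ░▓█░█░▒░ ░   
                                    
                                    
                                    
                                    
                                    
                                    
                                    
                                    
                                    
                                    


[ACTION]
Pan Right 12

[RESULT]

░▒ ░ ██▒░ ░▓▒█░ ▒▒▓▒░               
█▓░██▒▒▒▒▒▒ ▒▓▓░█▓ ▒▓               
█ ▒█░█▒█░▓░▒  █░█ █ ░               
  █▒░▓█░▒▓▓▓▒░█▒▓▒ ░█               
▒▒█░░ █▒▒▓░█▒█ ▒ ▒█░█               
▓░ ▒▓█▓ ▒▓▒██ █▒ ░  █               
░▓░█▒██▓█ ▓▒▓▓   ▒█▒▓               
░█▒█ ▒  ▒▓░ ▓░▓ █ ▒▓█               
░▓░░███ ▓▒ █▒ █▓ ░░█                
░ ░░▒▒▓▓ ▓▓▓ █░▓ ▒ ▓▓               
▒▒░█░▒▓▒░▒ ░▓█░█░▒░ ░               
                                    
                                    
                                    
                                    
                                    
                                    
                                    
                                    
                                    
                                    


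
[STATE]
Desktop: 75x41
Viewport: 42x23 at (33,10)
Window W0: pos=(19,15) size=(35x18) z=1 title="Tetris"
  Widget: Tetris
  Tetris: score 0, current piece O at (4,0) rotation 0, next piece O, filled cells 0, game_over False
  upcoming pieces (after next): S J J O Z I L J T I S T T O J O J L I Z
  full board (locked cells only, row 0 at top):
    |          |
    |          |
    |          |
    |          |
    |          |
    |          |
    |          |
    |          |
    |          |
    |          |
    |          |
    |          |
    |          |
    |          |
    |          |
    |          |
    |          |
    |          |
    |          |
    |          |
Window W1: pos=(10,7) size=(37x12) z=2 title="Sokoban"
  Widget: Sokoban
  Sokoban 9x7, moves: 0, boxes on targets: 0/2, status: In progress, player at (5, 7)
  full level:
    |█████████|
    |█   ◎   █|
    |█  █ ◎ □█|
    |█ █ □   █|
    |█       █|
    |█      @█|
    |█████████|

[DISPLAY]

             ┃                            
             ┃                            
             ┃                            
             ┃                            
             ┃                            
             ┃━━━━━━┓                     
             ┃      ┃                     
             ┃──────┨                     
━━━━━━━━━━━━━┛      ┃                     
                    ┃                     
                    ┃                     
                    ┃                     
                    ┃                     
                    ┃                     
ore:                ┃                     
                    ┃                     
                    ┃                     
                    ┃                     
                    ┃                     
                    ┃                     
                    ┃                     
                    ┃                     
━━━━━━━━━━━━━━━━━━━━┛                     


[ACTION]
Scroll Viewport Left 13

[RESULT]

                          ┃               
                          ┃               
                          ┃               
                          ┃               
                          ┃               
                          ┃━━━━━━┓        
                          ┃      ┃        
 0/2                      ┃──────┨        
━━━━━━━━━━━━━━━━━━━━━━━━━━┛      ┃        
          │▓▓                    ┃        
          │▓▓                    ┃        
          │                      ┃        
          │                      ┃        
          │                      ┃        
          │Score:                ┃        
          │0                     ┃        
          │                      ┃        
          │                      ┃        
          │                      ┃        
          │                      ┃        
          │                      ┃        
          │                      ┃        
━━━━━━━━━━━━━━━━━━━━━━━━━━━━━━━━━┛        


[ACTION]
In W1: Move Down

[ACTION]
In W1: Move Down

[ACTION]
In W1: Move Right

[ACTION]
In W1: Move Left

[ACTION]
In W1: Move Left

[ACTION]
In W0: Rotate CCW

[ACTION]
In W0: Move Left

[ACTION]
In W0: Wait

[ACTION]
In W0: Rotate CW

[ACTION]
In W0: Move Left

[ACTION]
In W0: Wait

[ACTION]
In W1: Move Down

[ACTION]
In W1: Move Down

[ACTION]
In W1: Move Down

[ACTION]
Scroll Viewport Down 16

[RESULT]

━━━━━━━━━━━━━━━━━━━━━━━━━━┛      ┃        
          │▓▓                    ┃        
          │▓▓                    ┃        
          │                      ┃        
          │                      ┃        
          │                      ┃        
          │Score:                ┃        
          │0                     ┃        
          │                      ┃        
          │                      ┃        
          │                      ┃        
          │                      ┃        
          │                      ┃        
          │                      ┃        
━━━━━━━━━━━━━━━━━━━━━━━━━━━━━━━━━┛        
                                          
                                          
                                          
                                          
                                          
                                          
                                          
                                          


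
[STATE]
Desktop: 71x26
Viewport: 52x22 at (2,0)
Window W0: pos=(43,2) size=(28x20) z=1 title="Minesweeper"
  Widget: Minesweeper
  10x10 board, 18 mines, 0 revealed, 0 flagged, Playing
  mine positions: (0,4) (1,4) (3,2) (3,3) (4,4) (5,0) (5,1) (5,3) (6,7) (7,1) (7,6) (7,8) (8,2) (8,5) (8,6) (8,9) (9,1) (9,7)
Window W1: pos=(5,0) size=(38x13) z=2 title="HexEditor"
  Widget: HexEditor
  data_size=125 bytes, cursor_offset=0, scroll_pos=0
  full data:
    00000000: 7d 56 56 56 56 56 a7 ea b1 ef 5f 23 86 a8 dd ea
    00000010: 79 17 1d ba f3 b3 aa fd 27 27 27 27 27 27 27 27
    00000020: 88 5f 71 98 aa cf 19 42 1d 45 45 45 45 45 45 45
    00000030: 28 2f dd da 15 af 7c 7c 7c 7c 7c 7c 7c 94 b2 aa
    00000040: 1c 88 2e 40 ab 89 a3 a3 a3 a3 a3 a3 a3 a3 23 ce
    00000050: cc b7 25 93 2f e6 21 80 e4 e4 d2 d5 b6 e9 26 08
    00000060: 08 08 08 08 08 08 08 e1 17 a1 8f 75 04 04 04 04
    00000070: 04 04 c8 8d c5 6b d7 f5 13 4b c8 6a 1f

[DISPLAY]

   ┏━━━━━━━━━━━━━━━━━━━━━━━━━━━━━━━━━━━━┓           
   ┃ HexEditor                          ┃           
   ┠────────────────────────────────────┨┏━━━━━━━━━━
   ┃00000000  7D 56 56 56 56 56 a7 ea  b┃┃ Minesweep
   ┃00000010  79 17 1d ba f3 b3 aa fd  2┃┠──────────
   ┃00000020  88 5f 71 98 aa cf 19 42  1┃┃■■■■■■■■■■
   ┃00000030  28 2f dd da 15 af 7c 7c  7┃┃■■■■■■■■■■
   ┃00000040  1c 88 2e 40 ab 89 a3 a3  a┃┃■■■■■■■■■■
   ┃00000050  cc b7 25 93 2f e6 21 80  e┃┃■■■■■■■■■■
   ┃00000060  08 08 08 08 08 08 08 e1  1┃┃■■■■■■■■■■
   ┃00000070  04 04 c8 8d c5 6b d7 f5  1┃┃■■■■■■■■■■
   ┃                                    ┃┃■■■■■■■■■■
   ┗━━━━━━━━━━━━━━━━━━━━━━━━━━━━━━━━━━━━┛┃■■■■■■■■■■
                                         ┃■■■■■■■■■■
                                         ┃■■■■■■■■■■
                                         ┃          
                                         ┃          
                                         ┃          
                                         ┃          
                                         ┃          
                                         ┃          
                                         ┗━━━━━━━━━━


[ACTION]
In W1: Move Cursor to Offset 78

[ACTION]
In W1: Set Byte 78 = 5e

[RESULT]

   ┏━━━━━━━━━━━━━━━━━━━━━━━━━━━━━━━━━━━━┓           
   ┃ HexEditor                          ┃           
   ┠────────────────────────────────────┨┏━━━━━━━━━━
   ┃00000000  7d 56 56 56 56 56 a7 ea  b┃┃ Minesweep
   ┃00000010  79 17 1d ba f3 b3 aa fd  2┃┠──────────
   ┃00000020  88 5f 71 98 aa cf 19 42  1┃┃■■■■■■■■■■
   ┃00000030  28 2f dd da 15 af 7c 7c  7┃┃■■■■■■■■■■
   ┃00000040  1c 88 2e 40 ab 89 a3 a3  a┃┃■■■■■■■■■■
   ┃00000050  cc b7 25 93 2f e6 21 80  e┃┃■■■■■■■■■■
   ┃00000060  08 08 08 08 08 08 08 e1  1┃┃■■■■■■■■■■
   ┃00000070  04 04 c8 8d c5 6b d7 f5  1┃┃■■■■■■■■■■
   ┃                                    ┃┃■■■■■■■■■■
   ┗━━━━━━━━━━━━━━━━━━━━━━━━━━━━━━━━━━━━┛┃■■■■■■■■■■
                                         ┃■■■■■■■■■■
                                         ┃■■■■■■■■■■
                                         ┃          
                                         ┃          
                                         ┃          
                                         ┃          
                                         ┃          
                                         ┃          
                                         ┗━━━━━━━━━━


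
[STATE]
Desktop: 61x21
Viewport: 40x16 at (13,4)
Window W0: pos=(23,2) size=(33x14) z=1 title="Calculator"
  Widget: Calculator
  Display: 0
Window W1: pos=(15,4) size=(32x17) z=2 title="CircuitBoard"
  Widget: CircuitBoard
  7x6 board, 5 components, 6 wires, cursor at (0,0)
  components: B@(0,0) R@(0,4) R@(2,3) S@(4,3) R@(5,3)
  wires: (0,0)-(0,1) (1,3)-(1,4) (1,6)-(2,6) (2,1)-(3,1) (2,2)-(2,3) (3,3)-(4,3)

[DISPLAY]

  ┏━━━━━━━━━━━━━━━━━━━━━━━━━━━━━━┓──────
  ┃ CircuitBoard                 ┃      
  ┠──────────────────────────────┨      
  ┃   0 1 2 3 4 5 6              ┃      
  ┃0  [B]─ ·           R         ┃      
  ┃                              ┃      
  ┃1               · ─ ·       · ┃      
  ┃                            │ ┃      
  ┃2       ·   · ─ R           · ┃      
  ┃        │                     ┃      
  ┃3       ·       ·             ┃      
  ┃                │             ┃━━━━━━
  ┃4               S             ┃      
  ┃                              ┃      
  ┃5               R             ┃      
  ┃Cursor: (0,0)                 ┃      


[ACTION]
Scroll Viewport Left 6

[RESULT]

        ┏━━━━━━━━━━━━━━━━━━━━━━━━━━━━━━┓
        ┃ CircuitBoard                 ┃
        ┠──────────────────────────────┨
        ┃   0 1 2 3 4 5 6              ┃
        ┃0  [B]─ ·           R         ┃
        ┃                              ┃
        ┃1               · ─ ·       · ┃
        ┃                            │ ┃
        ┃2       ·   · ─ R           · ┃
        ┃        │                     ┃
        ┃3       ·       ·             ┃
        ┃                │             ┃
        ┃4               S             ┃
        ┃                              ┃
        ┃5               R             ┃
        ┃Cursor: (0,0)                 ┃


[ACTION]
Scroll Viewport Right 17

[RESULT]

━━━━━━━━━━━━━━━━━━━━━━━━━┓────────┨     
uitBoard                 ┃       0┃     
─────────────────────────┨        ┃     
1 2 3 4 5 6              ┃        ┃     
]─ ·           R         ┃        ┃     
                         ┃        ┃     
           · ─ ·       · ┃        ┃     
                       │ ┃        ┃     
   ·   · ─ R           · ┃        ┃     
   │                     ┃        ┃     
   ·       ·             ┃        ┃     
           │             ┃━━━━━━━━┛     
           S             ┃              
                         ┃              
           R             ┃              
r: (0,0)                 ┃              


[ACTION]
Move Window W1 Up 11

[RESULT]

]─ ·           R         ┃────────┨     
                         ┃       0┃     
           · ─ ·       · ┃        ┃     
                       │ ┃        ┃     
   ·   · ─ R           · ┃        ┃     
   │                     ┃        ┃     
   ·       ·             ┃        ┃     
           │             ┃        ┃     
           S             ┃        ┃     
                         ┃        ┃     
           R             ┃        ┃     
r: (0,0)                 ┃━━━━━━━━┛     
━━━━━━━━━━━━━━━━━━━━━━━━━┛              
                                        
                                        
                                        


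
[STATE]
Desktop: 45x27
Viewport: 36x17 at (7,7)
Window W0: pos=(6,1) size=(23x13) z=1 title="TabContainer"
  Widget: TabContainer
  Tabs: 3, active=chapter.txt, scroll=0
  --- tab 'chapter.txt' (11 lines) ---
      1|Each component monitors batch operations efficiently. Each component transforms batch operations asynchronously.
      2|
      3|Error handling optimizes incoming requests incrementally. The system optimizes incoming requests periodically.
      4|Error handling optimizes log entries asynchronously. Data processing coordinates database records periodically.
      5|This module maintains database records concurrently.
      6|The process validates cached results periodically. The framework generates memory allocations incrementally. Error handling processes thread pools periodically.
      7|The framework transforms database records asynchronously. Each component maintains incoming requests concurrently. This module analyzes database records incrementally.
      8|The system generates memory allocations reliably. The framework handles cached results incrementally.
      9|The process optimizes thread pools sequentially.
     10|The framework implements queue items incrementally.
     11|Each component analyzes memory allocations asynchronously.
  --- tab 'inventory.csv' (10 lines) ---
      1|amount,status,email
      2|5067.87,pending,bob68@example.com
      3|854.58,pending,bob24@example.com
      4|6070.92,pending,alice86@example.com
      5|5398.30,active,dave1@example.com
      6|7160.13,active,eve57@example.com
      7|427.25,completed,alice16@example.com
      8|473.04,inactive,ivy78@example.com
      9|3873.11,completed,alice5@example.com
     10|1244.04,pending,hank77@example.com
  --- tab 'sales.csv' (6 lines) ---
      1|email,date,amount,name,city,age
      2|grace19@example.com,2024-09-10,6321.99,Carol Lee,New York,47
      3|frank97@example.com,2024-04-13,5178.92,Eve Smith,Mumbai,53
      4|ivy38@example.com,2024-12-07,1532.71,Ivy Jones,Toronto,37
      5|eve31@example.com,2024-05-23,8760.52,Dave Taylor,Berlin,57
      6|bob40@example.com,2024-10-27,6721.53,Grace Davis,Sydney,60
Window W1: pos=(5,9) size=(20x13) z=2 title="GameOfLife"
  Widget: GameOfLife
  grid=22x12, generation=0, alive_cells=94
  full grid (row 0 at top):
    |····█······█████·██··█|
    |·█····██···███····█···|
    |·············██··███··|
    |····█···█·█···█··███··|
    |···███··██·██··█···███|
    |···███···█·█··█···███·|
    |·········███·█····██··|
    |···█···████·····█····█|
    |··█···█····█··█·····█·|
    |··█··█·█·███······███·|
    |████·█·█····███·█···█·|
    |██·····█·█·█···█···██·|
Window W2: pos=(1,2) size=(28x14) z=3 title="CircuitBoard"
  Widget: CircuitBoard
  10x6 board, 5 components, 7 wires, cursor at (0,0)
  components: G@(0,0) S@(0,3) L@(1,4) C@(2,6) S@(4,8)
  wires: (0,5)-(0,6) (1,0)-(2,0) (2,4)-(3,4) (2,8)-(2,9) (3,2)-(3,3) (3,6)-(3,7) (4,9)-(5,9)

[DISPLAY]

                     ┃              
               L     ┃              
                     ┃              
               ·     ┃              
               │     ┃              
       · ─ ·   ·     ┃              
                     ┃              
                     ┃              
━━━━━━━━━━━━━━━━━━━━━┛              
███···█·█··█···██┃                  
······███·█····██┃                  
█···████·····█···┃                  
···█····█··█·····┃                  
··█·█·███······██┃                  
━━━━━━━━━━━━━━━━━┛                  
                                    
                                    


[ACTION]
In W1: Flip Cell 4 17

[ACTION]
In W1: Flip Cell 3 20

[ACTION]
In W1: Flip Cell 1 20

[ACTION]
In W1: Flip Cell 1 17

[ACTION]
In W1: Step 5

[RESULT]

                     ┃              
               L     ┃              
                     ┃              
               ·     ┃              
               │     ┃              
       · ─ ·   ·     ┃              
                     ┃              
                     ┃              
━━━━━━━━━━━━━━━━━━━━━┛              
███···██·█·····█·┃                  
·██····█··█··█·██┃                  
··█····█··█··█·██┃                  
···█·····██······┃                  
████·············┃                  
━━━━━━━━━━━━━━━━━┛                  
                                    
                                    


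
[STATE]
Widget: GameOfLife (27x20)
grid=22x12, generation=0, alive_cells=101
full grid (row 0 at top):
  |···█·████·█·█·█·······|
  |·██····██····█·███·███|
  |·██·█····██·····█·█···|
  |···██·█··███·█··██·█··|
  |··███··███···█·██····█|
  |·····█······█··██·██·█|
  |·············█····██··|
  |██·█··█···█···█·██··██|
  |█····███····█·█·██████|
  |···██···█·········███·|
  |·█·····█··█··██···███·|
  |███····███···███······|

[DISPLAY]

Gen: 0                     
···█·████·█·█·█·······     
·██····██····█·███·███     
·██·█····██·····█·█···     
···██·█··███·█··██·█··     
··███··███···█·██····█     
·····█······█··██·██·█     
·············█····██··     
██·█··█···█···█·██··██     
█····███····█·█·██████     
···██···█·········███·     
·█·····█··█··██···███·     
███····███···███······     
                           
                           
                           
                           
                           
                           
                           


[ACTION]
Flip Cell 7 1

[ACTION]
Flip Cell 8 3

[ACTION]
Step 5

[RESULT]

Gen: 5                     
··███·····█·█····█····     
██·██··█··█·█····███··     
·····█····█·█······██·     
█········███········█·     
·██··██···············     
·······█··········█··█     
·················██·█·     
··················██··     
·····█······██·██·····     
····█·█·····██·█······     
·········█···████·····     
·····████·············     
                           
                           
                           
                           
                           
                           
                           


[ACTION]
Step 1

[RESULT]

Gen: 6                     
·██·█············█····     
·█···█···██·██···█·██·     
██··█·······█·······█·     
·█···██··███·······██·     
·█····█···█···········     
······█··········███··     
·················█··█·     
················█·██··     
·····█······██·██·····     
·····█················     
········█···██·██·····     
······███·····██······     
                           
                           
                           
                           
                           
                           
                           


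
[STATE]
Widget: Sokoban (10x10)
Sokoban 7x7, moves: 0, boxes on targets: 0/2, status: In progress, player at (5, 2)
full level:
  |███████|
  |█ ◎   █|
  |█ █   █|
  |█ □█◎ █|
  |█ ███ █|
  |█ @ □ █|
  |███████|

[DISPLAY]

███████   
█ ◎   █   
█ █   █   
█ □█◎ █   
█ ███ █   
█ @ □ █   
███████   
Moves: 0  
          
          


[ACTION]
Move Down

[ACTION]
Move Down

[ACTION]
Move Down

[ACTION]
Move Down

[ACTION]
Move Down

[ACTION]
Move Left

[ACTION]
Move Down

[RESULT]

███████   
█ ◎   █   
█ █   █   
█ □█◎ █   
█ ███ █   
█@  □ █   
███████   
Moves: 1  
          
          


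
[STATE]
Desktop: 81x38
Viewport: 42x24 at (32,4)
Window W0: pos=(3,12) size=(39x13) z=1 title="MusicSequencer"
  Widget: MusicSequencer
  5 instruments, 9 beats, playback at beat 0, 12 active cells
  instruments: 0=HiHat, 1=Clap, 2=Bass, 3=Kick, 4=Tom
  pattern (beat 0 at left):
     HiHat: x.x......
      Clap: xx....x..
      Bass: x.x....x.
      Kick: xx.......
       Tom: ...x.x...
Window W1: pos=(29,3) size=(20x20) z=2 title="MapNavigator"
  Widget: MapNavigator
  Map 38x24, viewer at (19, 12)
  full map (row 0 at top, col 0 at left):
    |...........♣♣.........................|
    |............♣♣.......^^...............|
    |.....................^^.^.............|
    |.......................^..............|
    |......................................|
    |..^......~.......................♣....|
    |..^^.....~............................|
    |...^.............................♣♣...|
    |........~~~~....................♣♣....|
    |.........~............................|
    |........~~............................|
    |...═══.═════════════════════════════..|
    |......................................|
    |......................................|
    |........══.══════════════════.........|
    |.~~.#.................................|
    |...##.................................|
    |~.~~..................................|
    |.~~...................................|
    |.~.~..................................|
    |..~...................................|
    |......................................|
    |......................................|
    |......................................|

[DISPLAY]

apNavigator     ┃                         
────────────────┨                         
................┃                         
................┃                         
................┃                         
................┃                         
................┃                         
................┃                         
................┃                         
════════════════┃                         
.......@........┃                         
................┃                         
════════════════┃                         
................┃                         
................┃                         
................┃                         
................┃                         
................┃                         
━━━━━━━━━━━━━━━━┛                         
         ┃                                
━━━━━━━━━┛                                
                                          
                                          
                                          


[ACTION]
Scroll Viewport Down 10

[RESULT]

.......@........┃                         
................┃                         
════════════════┃                         
................┃                         
................┃                         
................┃                         
................┃                         
................┃                         
━━━━━━━━━━━━━━━━┛                         
         ┃                                
━━━━━━━━━┛                                
                                          
                                          
                                          
                                          
                                          
                                          
                                          
                                          
                                          
                                          
                                          
                                          
                                          


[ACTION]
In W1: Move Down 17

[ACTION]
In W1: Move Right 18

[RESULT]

.......@        ┃                         
                ┃                         
                ┃                         
                ┃                         
                ┃                         
                ┃                         
                ┃                         
                ┃                         
━━━━━━━━━━━━━━━━┛                         
         ┃                                
━━━━━━━━━┛                                
                                          
                                          
                                          
                                          
                                          
                                          
                                          
                                          
                                          
                                          
                                          
                                          
                                          
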